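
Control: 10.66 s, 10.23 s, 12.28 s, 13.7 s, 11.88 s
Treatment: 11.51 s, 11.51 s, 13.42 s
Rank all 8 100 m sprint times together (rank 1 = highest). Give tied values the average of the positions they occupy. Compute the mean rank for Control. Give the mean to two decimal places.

Sorted (descending): 13.7, 13.42, 12.28, 11.88, 11.51, 11.51, 10.66, 10.23
The 2 values of 11.51 occupy positions 5–6 → average rank (5+6)/2 = 5.5.
Control values → pooled ranks: 10.66→7, 10.23→8, 12.28→3, 13.7→1, 11.88→4
Mean rank = (7 + 8 + 3 + 1 + 4) / 5 = 4.60

4.60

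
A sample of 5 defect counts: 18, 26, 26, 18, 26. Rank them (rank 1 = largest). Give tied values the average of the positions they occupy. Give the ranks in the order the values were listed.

Sorted (descending): 26, 26, 26, 18, 18
The 3 values of 26 occupy positions 1–3 → average rank 2.
The 2 values of 18 occupy positions 4–5 → average rank (4+5)/2 = 4.5.

4.5, 2, 2, 4.5, 2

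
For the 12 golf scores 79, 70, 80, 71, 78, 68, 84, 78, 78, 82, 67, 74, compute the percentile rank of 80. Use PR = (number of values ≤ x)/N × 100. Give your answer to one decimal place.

83.3

N = 12.
Strictly below 80: 9. Equal to 80: 1.
PR = 10/12 × 100 = 83.3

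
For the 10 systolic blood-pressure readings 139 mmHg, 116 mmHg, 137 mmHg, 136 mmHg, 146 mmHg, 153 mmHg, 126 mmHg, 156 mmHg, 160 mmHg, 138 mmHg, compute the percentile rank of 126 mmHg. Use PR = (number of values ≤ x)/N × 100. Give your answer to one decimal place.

N = 10.
Strictly below 126: 1. Equal to 126: 1.
PR = 2/10 × 100 = 20.0

20.0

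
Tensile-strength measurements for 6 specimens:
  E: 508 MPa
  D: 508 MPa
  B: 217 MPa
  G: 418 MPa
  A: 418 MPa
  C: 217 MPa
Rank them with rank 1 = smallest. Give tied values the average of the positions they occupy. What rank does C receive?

1.5

Sorted (ascending): 217, 217, 418, 418, 508, 508
The 2 values of 217 occupy positions 1–2 → average rank (1+2)/2 = 1.5.
The 2 values of 418 occupy positions 3–4 → average rank (3+4)/2 = 3.5.
The 2 values of 508 occupy positions 5–6 → average rank (5+6)/2 = 5.5.
C has value 217 MPa → rank 1.5.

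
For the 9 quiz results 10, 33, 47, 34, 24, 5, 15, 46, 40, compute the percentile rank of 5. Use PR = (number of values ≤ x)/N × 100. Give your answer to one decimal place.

11.1

N = 9.
Strictly below 5: 0. Equal to 5: 1.
PR = 1/9 × 100 = 11.1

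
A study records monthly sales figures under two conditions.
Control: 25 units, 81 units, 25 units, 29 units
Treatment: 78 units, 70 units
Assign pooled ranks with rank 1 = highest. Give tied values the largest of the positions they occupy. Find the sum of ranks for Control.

Sorted (descending): 81, 78, 70, 29, 25, 25
The 2 values of 25 occupy positions 5–6 → each gets rank 6.
Control values → pooled ranks: 25→6, 81→1, 25→6, 29→4
Rank sum = 6 + 1 + 6 + 4 = 17

17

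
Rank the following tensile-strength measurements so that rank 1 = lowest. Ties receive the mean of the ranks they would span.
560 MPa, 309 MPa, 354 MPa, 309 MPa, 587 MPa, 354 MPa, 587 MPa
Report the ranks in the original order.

Sorted (ascending): 309, 309, 354, 354, 560, 587, 587
The 2 values of 309 occupy positions 1–2 → average rank (1+2)/2 = 1.5.
The 2 values of 354 occupy positions 3–4 → average rank (3+4)/2 = 3.5.
The 2 values of 587 occupy positions 6–7 → average rank (6+7)/2 = 6.5.

5, 1.5, 3.5, 1.5, 6.5, 3.5, 6.5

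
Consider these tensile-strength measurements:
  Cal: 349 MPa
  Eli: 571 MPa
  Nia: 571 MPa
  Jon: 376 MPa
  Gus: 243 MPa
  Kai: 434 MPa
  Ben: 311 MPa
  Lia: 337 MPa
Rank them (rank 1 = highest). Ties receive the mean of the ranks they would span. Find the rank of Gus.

Sorted (descending): 571, 571, 434, 376, 349, 337, 311, 243
The 2 values of 571 occupy positions 1–2 → average rank (1+2)/2 = 1.5.
Gus has value 243 MPa → rank 8.

8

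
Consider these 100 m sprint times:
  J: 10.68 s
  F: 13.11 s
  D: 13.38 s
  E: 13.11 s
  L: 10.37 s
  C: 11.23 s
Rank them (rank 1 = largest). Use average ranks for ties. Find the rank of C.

Sorted (descending): 13.38, 13.11, 13.11, 11.23, 10.68, 10.37
The 2 values of 13.11 occupy positions 2–3 → average rank (2+3)/2 = 2.5.
C has value 11.23 s → rank 4.

4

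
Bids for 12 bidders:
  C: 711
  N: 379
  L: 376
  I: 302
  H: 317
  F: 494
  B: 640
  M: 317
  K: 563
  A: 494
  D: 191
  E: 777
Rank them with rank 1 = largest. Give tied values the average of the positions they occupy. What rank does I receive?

11

Sorted (descending): 777, 711, 640, 563, 494, 494, 379, 376, 317, 317, 302, 191
The 2 values of 494 occupy positions 5–6 → average rank (5+6)/2 = 5.5.
The 2 values of 317 occupy positions 9–10 → average rank (9+10)/2 = 9.5.
I has value 302 → rank 11.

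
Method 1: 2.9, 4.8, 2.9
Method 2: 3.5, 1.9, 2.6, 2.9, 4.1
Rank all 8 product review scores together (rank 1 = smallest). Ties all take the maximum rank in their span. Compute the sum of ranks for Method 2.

Sorted (ascending): 1.9, 2.6, 2.9, 2.9, 2.9, 3.5, 4.1, 4.8
The 3 values of 2.9 occupy positions 3–5 → each gets rank 5.
Method 2 values → pooled ranks: 3.5→6, 1.9→1, 2.6→2, 2.9→5, 4.1→7
Rank sum = 6 + 1 + 2 + 5 + 7 = 21

21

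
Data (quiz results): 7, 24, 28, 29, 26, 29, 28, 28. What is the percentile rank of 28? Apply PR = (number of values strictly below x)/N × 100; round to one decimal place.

37.5

N = 8.
Strictly below 28: 3. Equal to 28: 3.
PR = 3/8 × 100 = 37.5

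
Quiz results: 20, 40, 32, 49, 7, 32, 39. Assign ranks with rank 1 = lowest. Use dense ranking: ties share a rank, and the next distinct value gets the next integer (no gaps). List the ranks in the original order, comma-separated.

Sorted (ascending): 7, 20, 32, 32, 39, 40, 49
The 2 values of 32 share dense rank 3.
Remaining distinct values take the next consecutive integers.

2, 5, 3, 6, 1, 3, 4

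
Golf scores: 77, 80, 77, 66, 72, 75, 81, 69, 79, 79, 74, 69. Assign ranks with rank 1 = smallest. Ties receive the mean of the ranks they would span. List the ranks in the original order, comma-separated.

Sorted (ascending): 66, 69, 69, 72, 74, 75, 77, 77, 79, 79, 80, 81
The 2 values of 69 occupy positions 2–3 → average rank (2+3)/2 = 2.5.
The 2 values of 77 occupy positions 7–8 → average rank (7+8)/2 = 7.5.
The 2 values of 79 occupy positions 9–10 → average rank (9+10)/2 = 9.5.

7.5, 11, 7.5, 1, 4, 6, 12, 2.5, 9.5, 9.5, 5, 2.5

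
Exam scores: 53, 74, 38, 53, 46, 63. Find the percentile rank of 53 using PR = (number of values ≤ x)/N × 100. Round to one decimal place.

N = 6.
Strictly below 53: 2. Equal to 53: 2.
PR = 4/6 × 100 = 66.7

66.7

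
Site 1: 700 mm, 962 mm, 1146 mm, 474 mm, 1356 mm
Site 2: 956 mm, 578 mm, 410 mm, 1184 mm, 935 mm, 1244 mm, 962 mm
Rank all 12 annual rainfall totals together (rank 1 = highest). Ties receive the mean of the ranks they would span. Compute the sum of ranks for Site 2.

47.5

Sorted (descending): 1356, 1244, 1184, 1146, 962, 962, 956, 935, 700, 578, 474, 410
The 2 values of 962 occupy positions 5–6 → average rank (5+6)/2 = 5.5.
Site 2 values → pooled ranks: 956→7, 578→10, 410→12, 1184→3, 935→8, 1244→2, 962→5.5
Rank sum = 7 + 10 + 12 + 3 + 8 + 2 + 5.5 = 47.5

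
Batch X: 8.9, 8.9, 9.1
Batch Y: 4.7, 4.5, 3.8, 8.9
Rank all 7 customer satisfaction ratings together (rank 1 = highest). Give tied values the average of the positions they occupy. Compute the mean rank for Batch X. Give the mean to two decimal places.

2.33

Sorted (descending): 9.1, 8.9, 8.9, 8.9, 4.7, 4.5, 3.8
The 3 values of 8.9 occupy positions 2–4 → average rank 3.
Batch X values → pooled ranks: 8.9→3, 8.9→3, 9.1→1
Mean rank = (3 + 3 + 1) / 3 = 2.33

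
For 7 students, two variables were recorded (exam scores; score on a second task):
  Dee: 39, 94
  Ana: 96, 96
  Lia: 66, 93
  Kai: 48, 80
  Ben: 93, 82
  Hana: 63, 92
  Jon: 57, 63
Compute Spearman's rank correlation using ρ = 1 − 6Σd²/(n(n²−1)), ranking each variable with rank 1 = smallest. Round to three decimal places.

Ranks of variable 1: 1, 7, 5, 2, 6, 4, 3
Ranks of variable 2: 6, 7, 5, 2, 3, 4, 1
d = r₁ − r₂: -5, 0, 0, 0, 3, 0, 2
d²: 25, 0, 0, 0, 9, 0, 4; Σd² = 38
ρ = 1 − 6·38/(7·48) = 1 − 228/336 = 0.321

0.321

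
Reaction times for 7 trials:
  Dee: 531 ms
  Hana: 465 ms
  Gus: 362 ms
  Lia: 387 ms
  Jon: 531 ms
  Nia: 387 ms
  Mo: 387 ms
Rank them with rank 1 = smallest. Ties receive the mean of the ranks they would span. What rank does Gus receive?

1

Sorted (ascending): 362, 387, 387, 387, 465, 531, 531
The 3 values of 387 occupy positions 2–4 → average rank 3.
The 2 values of 531 occupy positions 6–7 → average rank (6+7)/2 = 6.5.
Gus has value 362 ms → rank 1.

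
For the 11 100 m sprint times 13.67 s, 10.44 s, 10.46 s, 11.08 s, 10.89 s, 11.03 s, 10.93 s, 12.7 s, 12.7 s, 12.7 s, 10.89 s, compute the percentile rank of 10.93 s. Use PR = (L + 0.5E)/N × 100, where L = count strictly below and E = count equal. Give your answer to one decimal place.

N = 11.
Strictly below 10.93: 4. Equal to 10.93: 1.
PR = (4 + 0.5·1)/11 × 100 = 40.9

40.9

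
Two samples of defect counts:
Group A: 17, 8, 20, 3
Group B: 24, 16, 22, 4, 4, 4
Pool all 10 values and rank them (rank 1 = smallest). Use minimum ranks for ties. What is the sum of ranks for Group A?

Sorted (ascending): 3, 4, 4, 4, 8, 16, 17, 20, 22, 24
The 3 values of 4 occupy positions 2–4 → each gets rank 2.
Group A values → pooled ranks: 17→7, 8→5, 20→8, 3→1
Rank sum = 7 + 5 + 8 + 1 = 21

21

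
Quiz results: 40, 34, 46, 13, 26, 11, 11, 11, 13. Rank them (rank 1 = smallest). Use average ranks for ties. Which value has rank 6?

26

Sorted (ascending): 11, 11, 11, 13, 13, 26, 34, 40, 46
The 3 values of 11 occupy positions 1–3 → average rank 2.
The 2 values of 13 occupy positions 4–5 → average rank (4+5)/2 = 4.5.
Rank 6 → value 26.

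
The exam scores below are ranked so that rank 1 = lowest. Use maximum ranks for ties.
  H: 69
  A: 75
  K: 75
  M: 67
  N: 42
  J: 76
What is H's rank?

3

Sorted (ascending): 42, 67, 69, 75, 75, 76
The 2 values of 75 occupy positions 4–5 → each gets rank 5.
H has value 69 → rank 3.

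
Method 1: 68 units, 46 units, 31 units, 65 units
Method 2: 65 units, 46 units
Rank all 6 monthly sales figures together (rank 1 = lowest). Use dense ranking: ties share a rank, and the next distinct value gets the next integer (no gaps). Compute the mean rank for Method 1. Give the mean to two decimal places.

2.50

Sorted (ascending): 31, 46, 46, 65, 65, 68
The 2 values of 46 share dense rank 2.
The 2 values of 65 share dense rank 3.
Remaining distinct values take the next consecutive integers.
Method 1 values → pooled ranks: 68→4, 46→2, 31→1, 65→3
Mean rank = (4 + 2 + 1 + 3) / 4 = 2.50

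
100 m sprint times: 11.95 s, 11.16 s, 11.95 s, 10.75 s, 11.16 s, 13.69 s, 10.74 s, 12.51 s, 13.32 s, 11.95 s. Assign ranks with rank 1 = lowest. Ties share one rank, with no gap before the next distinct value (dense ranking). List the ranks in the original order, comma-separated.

Sorted (ascending): 10.74, 10.75, 11.16, 11.16, 11.95, 11.95, 11.95, 12.51, 13.32, 13.69
The 2 values of 11.16 share dense rank 3.
The 3 values of 11.95 share dense rank 4.
Remaining distinct values take the next consecutive integers.

4, 3, 4, 2, 3, 7, 1, 5, 6, 4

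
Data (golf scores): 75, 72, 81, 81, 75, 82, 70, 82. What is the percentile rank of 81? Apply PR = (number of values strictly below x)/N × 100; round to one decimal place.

50.0

N = 8.
Strictly below 81: 4. Equal to 81: 2.
PR = 4/8 × 100 = 50.0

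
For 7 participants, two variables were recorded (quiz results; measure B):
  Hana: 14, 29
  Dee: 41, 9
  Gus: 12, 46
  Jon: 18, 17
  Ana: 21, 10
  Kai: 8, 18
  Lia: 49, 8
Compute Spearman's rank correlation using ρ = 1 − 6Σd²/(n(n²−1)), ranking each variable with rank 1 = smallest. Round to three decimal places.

Ranks of variable 1: 3, 6, 2, 4, 5, 1, 7
Ranks of variable 2: 6, 2, 7, 4, 3, 5, 1
d = r₁ − r₂: -3, 4, -5, 0, 2, -4, 6
d²: 9, 16, 25, 0, 4, 16, 36; Σd² = 106
ρ = 1 − 6·106/(7·48) = 1 − 636/336 = -0.893

-0.893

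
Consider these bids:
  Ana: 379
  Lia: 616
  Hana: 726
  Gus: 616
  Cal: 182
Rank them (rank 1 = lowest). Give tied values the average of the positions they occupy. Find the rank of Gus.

Sorted (ascending): 182, 379, 616, 616, 726
The 2 values of 616 occupy positions 3–4 → average rank (3+4)/2 = 3.5.
Gus has value 616 → rank 3.5.

3.5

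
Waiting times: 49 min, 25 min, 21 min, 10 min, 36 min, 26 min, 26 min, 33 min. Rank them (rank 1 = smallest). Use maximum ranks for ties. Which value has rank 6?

33

Sorted (ascending): 10, 21, 25, 26, 26, 33, 36, 49
The 2 values of 26 occupy positions 4–5 → each gets rank 5.
Rank 6 → value 33.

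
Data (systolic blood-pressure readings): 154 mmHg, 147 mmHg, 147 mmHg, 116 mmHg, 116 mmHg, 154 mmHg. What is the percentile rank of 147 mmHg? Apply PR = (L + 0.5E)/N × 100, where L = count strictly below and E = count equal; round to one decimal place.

N = 6.
Strictly below 147: 2. Equal to 147: 2.
PR = (2 + 0.5·2)/6 × 100 = 50.0

50.0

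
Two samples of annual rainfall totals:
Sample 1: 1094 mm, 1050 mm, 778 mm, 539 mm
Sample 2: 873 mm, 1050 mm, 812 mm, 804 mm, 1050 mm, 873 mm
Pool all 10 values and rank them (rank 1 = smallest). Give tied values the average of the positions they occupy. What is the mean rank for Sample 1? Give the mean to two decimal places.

5.25

Sorted (ascending): 539, 778, 804, 812, 873, 873, 1050, 1050, 1050, 1094
The 2 values of 873 occupy positions 5–6 → average rank (5+6)/2 = 5.5.
The 3 values of 1050 occupy positions 7–9 → average rank 8.
Sample 1 values → pooled ranks: 1094→10, 1050→8, 778→2, 539→1
Mean rank = (10 + 8 + 2 + 1) / 4 = 5.25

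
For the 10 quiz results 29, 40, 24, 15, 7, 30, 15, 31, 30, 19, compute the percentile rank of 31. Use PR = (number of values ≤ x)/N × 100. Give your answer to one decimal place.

N = 10.
Strictly below 31: 8. Equal to 31: 1.
PR = 9/10 × 100 = 90.0

90.0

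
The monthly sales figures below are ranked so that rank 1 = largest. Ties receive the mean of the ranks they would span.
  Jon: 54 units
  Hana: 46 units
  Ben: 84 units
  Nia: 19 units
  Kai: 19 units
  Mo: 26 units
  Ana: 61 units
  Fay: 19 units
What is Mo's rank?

5

Sorted (descending): 84, 61, 54, 46, 26, 19, 19, 19
The 3 values of 19 occupy positions 6–8 → average rank 7.
Mo has value 26 units → rank 5.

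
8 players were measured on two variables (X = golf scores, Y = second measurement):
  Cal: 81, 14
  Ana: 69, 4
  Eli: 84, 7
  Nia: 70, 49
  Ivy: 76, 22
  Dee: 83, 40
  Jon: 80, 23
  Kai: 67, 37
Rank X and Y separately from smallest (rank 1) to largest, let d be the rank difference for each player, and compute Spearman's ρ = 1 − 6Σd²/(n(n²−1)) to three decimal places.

-0.143

Ranks of variable 1: 6, 2, 8, 3, 4, 7, 5, 1
Ranks of variable 2: 3, 1, 2, 8, 4, 7, 5, 6
d = r₁ − r₂: 3, 1, 6, -5, 0, 0, 0, -5
d²: 9, 1, 36, 25, 0, 0, 0, 25; Σd² = 96
ρ = 1 − 6·96/(8·63) = 1 − 576/504 = -0.143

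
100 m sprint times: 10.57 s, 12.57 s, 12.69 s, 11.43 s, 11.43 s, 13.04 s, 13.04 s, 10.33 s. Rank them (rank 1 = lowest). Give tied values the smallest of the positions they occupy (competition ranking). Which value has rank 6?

Sorted (ascending): 10.33, 10.57, 11.43, 11.43, 12.57, 12.69, 13.04, 13.04
The 2 values of 11.43 occupy positions 3–4 → each gets rank 3.
The 2 values of 13.04 occupy positions 7–8 → each gets rank 7.
Rank 6 → value 12.69.

12.69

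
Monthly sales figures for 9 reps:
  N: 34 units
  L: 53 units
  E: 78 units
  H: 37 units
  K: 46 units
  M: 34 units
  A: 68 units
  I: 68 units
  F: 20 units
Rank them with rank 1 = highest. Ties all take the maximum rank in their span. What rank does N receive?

Sorted (descending): 78, 68, 68, 53, 46, 37, 34, 34, 20
The 2 values of 68 occupy positions 2–3 → each gets rank 3.
The 2 values of 34 occupy positions 7–8 → each gets rank 8.
N has value 34 units → rank 8.

8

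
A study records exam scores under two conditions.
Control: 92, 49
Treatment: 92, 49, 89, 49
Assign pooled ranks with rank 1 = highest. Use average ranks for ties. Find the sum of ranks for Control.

6.5

Sorted (descending): 92, 92, 89, 49, 49, 49
The 2 values of 92 occupy positions 1–2 → average rank (1+2)/2 = 1.5.
The 3 values of 49 occupy positions 4–6 → average rank 5.
Control values → pooled ranks: 92→1.5, 49→5
Rank sum = 1.5 + 5 = 6.5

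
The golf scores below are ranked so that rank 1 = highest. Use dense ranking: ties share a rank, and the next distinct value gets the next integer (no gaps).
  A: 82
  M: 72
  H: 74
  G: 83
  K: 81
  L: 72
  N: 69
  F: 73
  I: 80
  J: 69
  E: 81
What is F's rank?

Sorted (descending): 83, 82, 81, 81, 80, 74, 73, 72, 72, 69, 69
The 2 values of 81 share dense rank 3.
The 2 values of 72 share dense rank 7.
The 2 values of 69 share dense rank 8.
Remaining distinct values take the next consecutive integers.
F has value 73 → rank 6.

6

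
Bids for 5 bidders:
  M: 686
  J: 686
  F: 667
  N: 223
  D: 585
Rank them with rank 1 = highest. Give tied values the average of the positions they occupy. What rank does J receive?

1.5

Sorted (descending): 686, 686, 667, 585, 223
The 2 values of 686 occupy positions 1–2 → average rank (1+2)/2 = 1.5.
J has value 686 → rank 1.5.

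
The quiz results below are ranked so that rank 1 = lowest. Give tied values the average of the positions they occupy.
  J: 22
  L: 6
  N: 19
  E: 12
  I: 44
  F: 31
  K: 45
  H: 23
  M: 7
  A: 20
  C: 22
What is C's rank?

6.5

Sorted (ascending): 6, 7, 12, 19, 20, 22, 22, 23, 31, 44, 45
The 2 values of 22 occupy positions 6–7 → average rank (6+7)/2 = 6.5.
C has value 22 → rank 6.5.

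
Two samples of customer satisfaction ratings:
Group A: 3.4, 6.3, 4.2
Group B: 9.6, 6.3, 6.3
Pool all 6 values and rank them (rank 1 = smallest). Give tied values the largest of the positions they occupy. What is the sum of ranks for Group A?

Sorted (ascending): 3.4, 4.2, 6.3, 6.3, 6.3, 9.6
The 3 values of 6.3 occupy positions 3–5 → each gets rank 5.
Group A values → pooled ranks: 3.4→1, 6.3→5, 4.2→2
Rank sum = 1 + 5 + 2 = 8

8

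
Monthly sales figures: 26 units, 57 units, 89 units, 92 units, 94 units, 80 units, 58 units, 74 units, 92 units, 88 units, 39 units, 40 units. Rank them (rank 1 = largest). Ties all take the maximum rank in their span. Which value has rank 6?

80

Sorted (descending): 94, 92, 92, 89, 88, 80, 74, 58, 57, 40, 39, 26
The 2 values of 92 occupy positions 2–3 → each gets rank 3.
Rank 6 → value 80.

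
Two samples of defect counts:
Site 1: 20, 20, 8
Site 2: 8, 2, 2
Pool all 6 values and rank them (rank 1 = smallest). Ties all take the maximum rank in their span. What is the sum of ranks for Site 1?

Sorted (ascending): 2, 2, 8, 8, 20, 20
The 2 values of 2 occupy positions 1–2 → each gets rank 2.
The 2 values of 8 occupy positions 3–4 → each gets rank 4.
The 2 values of 20 occupy positions 5–6 → each gets rank 6.
Site 1 values → pooled ranks: 20→6, 20→6, 8→4
Rank sum = 6 + 6 + 4 = 16

16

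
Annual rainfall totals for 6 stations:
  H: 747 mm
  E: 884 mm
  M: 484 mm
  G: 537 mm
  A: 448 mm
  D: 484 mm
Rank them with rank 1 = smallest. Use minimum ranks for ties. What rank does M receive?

Sorted (ascending): 448, 484, 484, 537, 747, 884
The 2 values of 484 occupy positions 2–3 → each gets rank 2.
M has value 484 mm → rank 2.

2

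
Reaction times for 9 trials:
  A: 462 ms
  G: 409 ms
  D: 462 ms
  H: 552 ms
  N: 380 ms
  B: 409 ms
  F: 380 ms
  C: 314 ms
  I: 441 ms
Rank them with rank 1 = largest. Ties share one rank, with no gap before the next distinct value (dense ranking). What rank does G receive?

Sorted (descending): 552, 462, 462, 441, 409, 409, 380, 380, 314
The 2 values of 462 share dense rank 2.
The 2 values of 409 share dense rank 4.
The 2 values of 380 share dense rank 5.
Remaining distinct values take the next consecutive integers.
G has value 409 ms → rank 4.

4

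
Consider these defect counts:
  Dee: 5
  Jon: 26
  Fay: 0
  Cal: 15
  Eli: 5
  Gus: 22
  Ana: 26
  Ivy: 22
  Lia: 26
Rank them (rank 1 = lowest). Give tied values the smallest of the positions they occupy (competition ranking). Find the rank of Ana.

Sorted (ascending): 0, 5, 5, 15, 22, 22, 26, 26, 26
The 2 values of 5 occupy positions 2–3 → each gets rank 2.
The 2 values of 22 occupy positions 5–6 → each gets rank 5.
The 3 values of 26 occupy positions 7–9 → each gets rank 7.
Ana has value 26 → rank 7.

7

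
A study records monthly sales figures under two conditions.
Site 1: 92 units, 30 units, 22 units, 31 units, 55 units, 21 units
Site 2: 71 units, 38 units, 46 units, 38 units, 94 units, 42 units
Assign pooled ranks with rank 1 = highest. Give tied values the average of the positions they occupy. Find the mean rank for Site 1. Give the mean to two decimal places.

8.00

Sorted (descending): 94, 92, 71, 55, 46, 42, 38, 38, 31, 30, 22, 21
The 2 values of 38 occupy positions 7–8 → average rank (7+8)/2 = 7.5.
Site 1 values → pooled ranks: 92→2, 30→10, 22→11, 31→9, 55→4, 21→12
Mean rank = (2 + 10 + 11 + 9 + 4 + 12) / 6 = 8.00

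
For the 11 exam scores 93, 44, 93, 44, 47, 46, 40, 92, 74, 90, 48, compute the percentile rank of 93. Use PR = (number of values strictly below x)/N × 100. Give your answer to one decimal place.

N = 11.
Strictly below 93: 9. Equal to 93: 2.
PR = 9/11 × 100 = 81.8

81.8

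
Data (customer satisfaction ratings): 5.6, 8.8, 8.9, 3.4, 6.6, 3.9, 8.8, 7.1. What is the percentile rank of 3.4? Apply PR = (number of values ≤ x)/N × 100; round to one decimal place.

N = 8.
Strictly below 3.4: 0. Equal to 3.4: 1.
PR = 1/8 × 100 = 12.5

12.5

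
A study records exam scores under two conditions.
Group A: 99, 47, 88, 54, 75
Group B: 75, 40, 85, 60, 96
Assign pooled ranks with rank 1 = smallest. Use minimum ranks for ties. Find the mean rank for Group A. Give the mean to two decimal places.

5.60

Sorted (ascending): 40, 47, 54, 60, 75, 75, 85, 88, 96, 99
The 2 values of 75 occupy positions 5–6 → each gets rank 5.
Group A values → pooled ranks: 99→10, 47→2, 88→8, 54→3, 75→5
Mean rank = (10 + 2 + 8 + 3 + 5) / 5 = 5.60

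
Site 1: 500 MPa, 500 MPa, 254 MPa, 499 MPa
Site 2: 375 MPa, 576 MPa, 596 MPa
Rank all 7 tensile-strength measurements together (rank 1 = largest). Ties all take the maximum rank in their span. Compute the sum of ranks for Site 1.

Sorted (descending): 596, 576, 500, 500, 499, 375, 254
The 2 values of 500 occupy positions 3–4 → each gets rank 4.
Site 1 values → pooled ranks: 500→4, 500→4, 254→7, 499→5
Rank sum = 4 + 4 + 7 + 5 = 20

20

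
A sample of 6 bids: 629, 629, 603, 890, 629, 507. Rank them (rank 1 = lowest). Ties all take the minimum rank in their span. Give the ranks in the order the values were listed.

3, 3, 2, 6, 3, 1

Sorted (ascending): 507, 603, 629, 629, 629, 890
The 3 values of 629 occupy positions 3–5 → each gets rank 3.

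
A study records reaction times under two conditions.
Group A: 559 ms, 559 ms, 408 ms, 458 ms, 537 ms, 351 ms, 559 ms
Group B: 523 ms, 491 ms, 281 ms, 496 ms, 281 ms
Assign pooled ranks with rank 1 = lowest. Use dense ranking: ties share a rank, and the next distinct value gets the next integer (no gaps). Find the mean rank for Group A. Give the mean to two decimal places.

Sorted (ascending): 281, 281, 351, 408, 458, 491, 496, 523, 537, 559, 559, 559
The 2 values of 281 share dense rank 1.
The 3 values of 559 share dense rank 9.
Remaining distinct values take the next consecutive integers.
Group A values → pooled ranks: 559→9, 559→9, 408→3, 458→4, 537→8, 351→2, 559→9
Mean rank = (9 + 9 + 3 + 4 + 8 + 2 + 9) / 7 = 6.29

6.29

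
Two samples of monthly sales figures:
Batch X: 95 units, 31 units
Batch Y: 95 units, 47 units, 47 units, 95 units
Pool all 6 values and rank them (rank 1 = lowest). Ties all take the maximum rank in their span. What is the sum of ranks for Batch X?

7

Sorted (ascending): 31, 47, 47, 95, 95, 95
The 2 values of 47 occupy positions 2–3 → each gets rank 3.
The 3 values of 95 occupy positions 4–6 → each gets rank 6.
Batch X values → pooled ranks: 95→6, 31→1
Rank sum = 6 + 1 = 7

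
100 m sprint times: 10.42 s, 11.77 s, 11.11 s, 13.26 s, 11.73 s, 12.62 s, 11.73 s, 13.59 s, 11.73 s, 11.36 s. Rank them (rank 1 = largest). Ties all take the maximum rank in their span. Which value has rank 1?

Sorted (descending): 13.59, 13.26, 12.62, 11.77, 11.73, 11.73, 11.73, 11.36, 11.11, 10.42
The 3 values of 11.73 occupy positions 5–7 → each gets rank 7.
Rank 1 → value 13.59.

13.59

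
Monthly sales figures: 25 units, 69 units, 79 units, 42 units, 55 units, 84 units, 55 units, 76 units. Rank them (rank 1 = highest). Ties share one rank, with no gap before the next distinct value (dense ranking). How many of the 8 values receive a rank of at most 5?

Sorted (descending): 84, 79, 76, 69, 55, 55, 42, 25
The 2 values of 55 share dense rank 5.
Remaining distinct values take the next consecutive integers.
Ranks ≤ 5: {1, 2, 3, 4, 5, 5} → 6 values.

6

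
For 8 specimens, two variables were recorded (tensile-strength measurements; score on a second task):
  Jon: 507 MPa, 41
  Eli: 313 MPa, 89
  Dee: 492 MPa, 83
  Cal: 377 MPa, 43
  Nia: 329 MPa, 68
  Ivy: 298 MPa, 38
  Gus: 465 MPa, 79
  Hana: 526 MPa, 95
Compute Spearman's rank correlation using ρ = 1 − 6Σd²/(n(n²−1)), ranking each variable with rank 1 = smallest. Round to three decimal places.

Ranks of variable 1: 7, 2, 6, 4, 3, 1, 5, 8
Ranks of variable 2: 2, 7, 6, 3, 4, 1, 5, 8
d = r₁ − r₂: 5, -5, 0, 1, -1, 0, 0, 0
d²: 25, 25, 0, 1, 1, 0, 0, 0; Σd² = 52
ρ = 1 − 6·52/(8·63) = 1 − 312/504 = 0.381

0.381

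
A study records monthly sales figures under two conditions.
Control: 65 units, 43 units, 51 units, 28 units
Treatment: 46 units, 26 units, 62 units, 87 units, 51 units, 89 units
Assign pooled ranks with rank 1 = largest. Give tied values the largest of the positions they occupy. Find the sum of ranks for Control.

Sorted (descending): 89, 87, 65, 62, 51, 51, 46, 43, 28, 26
The 2 values of 51 occupy positions 5–6 → each gets rank 6.
Control values → pooled ranks: 65→3, 43→8, 51→6, 28→9
Rank sum = 3 + 8 + 6 + 9 = 26

26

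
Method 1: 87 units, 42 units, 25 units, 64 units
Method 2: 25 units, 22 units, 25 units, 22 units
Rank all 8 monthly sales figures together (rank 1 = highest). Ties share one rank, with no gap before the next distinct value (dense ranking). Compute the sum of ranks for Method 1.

Sorted (descending): 87, 64, 42, 25, 25, 25, 22, 22
The 3 values of 25 share dense rank 4.
The 2 values of 22 share dense rank 5.
Remaining distinct values take the next consecutive integers.
Method 1 values → pooled ranks: 87→1, 42→3, 25→4, 64→2
Rank sum = 1 + 3 + 4 + 2 = 10

10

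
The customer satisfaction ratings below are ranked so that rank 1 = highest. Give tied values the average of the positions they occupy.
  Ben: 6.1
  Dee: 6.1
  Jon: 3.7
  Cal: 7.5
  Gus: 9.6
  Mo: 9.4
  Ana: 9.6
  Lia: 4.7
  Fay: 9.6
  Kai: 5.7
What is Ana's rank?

2

Sorted (descending): 9.6, 9.6, 9.6, 9.4, 7.5, 6.1, 6.1, 5.7, 4.7, 3.7
The 3 values of 9.6 occupy positions 1–3 → average rank 2.
The 2 values of 6.1 occupy positions 6–7 → average rank (6+7)/2 = 6.5.
Ana has value 9.6 → rank 2.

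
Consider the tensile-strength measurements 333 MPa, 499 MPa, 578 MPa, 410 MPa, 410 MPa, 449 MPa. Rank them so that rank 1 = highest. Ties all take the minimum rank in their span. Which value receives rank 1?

578

Sorted (descending): 578, 499, 449, 410, 410, 333
The 2 values of 410 occupy positions 4–5 → each gets rank 4.
Rank 1 → value 578.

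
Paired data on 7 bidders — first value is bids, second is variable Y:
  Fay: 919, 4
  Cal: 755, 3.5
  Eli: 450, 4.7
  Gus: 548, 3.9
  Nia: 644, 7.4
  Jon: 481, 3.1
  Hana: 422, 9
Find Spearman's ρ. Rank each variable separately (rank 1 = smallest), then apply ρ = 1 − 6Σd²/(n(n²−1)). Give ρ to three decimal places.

Ranks of variable 1: 7, 6, 2, 4, 5, 3, 1
Ranks of variable 2: 4, 2, 5, 3, 6, 1, 7
d = r₁ − r₂: 3, 4, -3, 1, -1, 2, -6
d²: 9, 16, 9, 1, 1, 4, 36; Σd² = 76
ρ = 1 − 6·76/(7·48) = 1 − 456/336 = -0.357

-0.357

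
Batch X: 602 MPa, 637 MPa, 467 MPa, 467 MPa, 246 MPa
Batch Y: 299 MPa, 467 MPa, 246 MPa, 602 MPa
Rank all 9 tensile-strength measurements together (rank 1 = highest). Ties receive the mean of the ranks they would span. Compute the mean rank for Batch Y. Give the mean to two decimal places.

Sorted (descending): 637, 602, 602, 467, 467, 467, 299, 246, 246
The 2 values of 602 occupy positions 2–3 → average rank (2+3)/2 = 2.5.
The 3 values of 467 occupy positions 4–6 → average rank 5.
The 2 values of 246 occupy positions 8–9 → average rank (8+9)/2 = 8.5.
Batch Y values → pooled ranks: 299→7, 467→5, 246→8.5, 602→2.5
Mean rank = (7 + 5 + 8.5 + 2.5) / 4 = 5.75

5.75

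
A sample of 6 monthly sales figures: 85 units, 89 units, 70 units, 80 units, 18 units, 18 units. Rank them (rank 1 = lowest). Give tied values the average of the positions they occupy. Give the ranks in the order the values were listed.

5, 6, 3, 4, 1.5, 1.5

Sorted (ascending): 18, 18, 70, 80, 85, 89
The 2 values of 18 occupy positions 1–2 → average rank (1+2)/2 = 1.5.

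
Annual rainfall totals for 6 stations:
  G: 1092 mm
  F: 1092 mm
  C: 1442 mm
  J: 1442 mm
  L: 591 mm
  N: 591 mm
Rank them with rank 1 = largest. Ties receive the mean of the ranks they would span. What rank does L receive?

Sorted (descending): 1442, 1442, 1092, 1092, 591, 591
The 2 values of 1442 occupy positions 1–2 → average rank (1+2)/2 = 1.5.
The 2 values of 1092 occupy positions 3–4 → average rank (3+4)/2 = 3.5.
The 2 values of 591 occupy positions 5–6 → average rank (5+6)/2 = 5.5.
L has value 591 mm → rank 5.5.

5.5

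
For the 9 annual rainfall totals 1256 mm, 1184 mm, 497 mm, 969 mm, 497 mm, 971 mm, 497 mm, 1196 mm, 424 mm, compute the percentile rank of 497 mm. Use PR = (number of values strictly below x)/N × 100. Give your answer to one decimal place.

11.1

N = 9.
Strictly below 497: 1. Equal to 497: 3.
PR = 1/9 × 100 = 11.1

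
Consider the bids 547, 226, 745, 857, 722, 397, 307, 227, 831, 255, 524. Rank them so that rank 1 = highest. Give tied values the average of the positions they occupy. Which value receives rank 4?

722

Sorted (descending): 857, 831, 745, 722, 547, 524, 397, 307, 255, 227, 226
No ties — each value takes its position as its rank.
Rank 4 → value 722.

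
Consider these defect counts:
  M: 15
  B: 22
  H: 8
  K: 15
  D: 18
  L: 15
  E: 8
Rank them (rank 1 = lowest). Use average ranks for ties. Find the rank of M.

4

Sorted (ascending): 8, 8, 15, 15, 15, 18, 22
The 2 values of 8 occupy positions 1–2 → average rank (1+2)/2 = 1.5.
The 3 values of 15 occupy positions 3–5 → average rank 4.
M has value 15 → rank 4.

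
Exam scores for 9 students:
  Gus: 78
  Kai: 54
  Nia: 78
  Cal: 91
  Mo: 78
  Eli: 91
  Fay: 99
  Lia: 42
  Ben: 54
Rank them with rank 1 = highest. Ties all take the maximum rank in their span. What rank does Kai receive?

8

Sorted (descending): 99, 91, 91, 78, 78, 78, 54, 54, 42
The 2 values of 91 occupy positions 2–3 → each gets rank 3.
The 3 values of 78 occupy positions 4–6 → each gets rank 6.
The 2 values of 54 occupy positions 7–8 → each gets rank 8.
Kai has value 54 → rank 8.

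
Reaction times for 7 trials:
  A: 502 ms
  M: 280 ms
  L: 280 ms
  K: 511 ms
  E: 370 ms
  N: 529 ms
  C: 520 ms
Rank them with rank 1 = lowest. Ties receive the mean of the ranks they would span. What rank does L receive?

1.5

Sorted (ascending): 280, 280, 370, 502, 511, 520, 529
The 2 values of 280 occupy positions 1–2 → average rank (1+2)/2 = 1.5.
L has value 280 ms → rank 1.5.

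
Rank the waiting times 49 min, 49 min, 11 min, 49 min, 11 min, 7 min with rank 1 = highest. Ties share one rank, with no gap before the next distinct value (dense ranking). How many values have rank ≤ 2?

Sorted (descending): 49, 49, 49, 11, 11, 7
The 3 values of 49 share dense rank 1.
The 2 values of 11 share dense rank 2.
Remaining distinct values take the next consecutive integers.
Ranks ≤ 2: {1, 1, 1, 2, 2} → 5 values.

5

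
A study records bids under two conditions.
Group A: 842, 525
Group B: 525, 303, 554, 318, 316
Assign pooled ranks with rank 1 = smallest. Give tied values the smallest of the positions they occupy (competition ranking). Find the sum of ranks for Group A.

11

Sorted (ascending): 303, 316, 318, 525, 525, 554, 842
The 2 values of 525 occupy positions 4–5 → each gets rank 4.
Group A values → pooled ranks: 842→7, 525→4
Rank sum = 7 + 4 = 11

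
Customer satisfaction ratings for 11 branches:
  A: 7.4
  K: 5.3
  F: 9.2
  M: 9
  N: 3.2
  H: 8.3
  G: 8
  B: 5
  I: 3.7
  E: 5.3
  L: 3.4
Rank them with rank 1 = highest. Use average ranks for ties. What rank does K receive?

6.5

Sorted (descending): 9.2, 9, 8.3, 8, 7.4, 5.3, 5.3, 5, 3.7, 3.4, 3.2
The 2 values of 5.3 occupy positions 6–7 → average rank (6+7)/2 = 6.5.
K has value 5.3 → rank 6.5.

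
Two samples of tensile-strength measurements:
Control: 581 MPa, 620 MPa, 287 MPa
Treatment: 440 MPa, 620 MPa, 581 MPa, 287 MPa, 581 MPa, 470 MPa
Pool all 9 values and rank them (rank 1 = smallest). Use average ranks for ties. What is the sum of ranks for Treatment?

29

Sorted (ascending): 287, 287, 440, 470, 581, 581, 581, 620, 620
The 2 values of 287 occupy positions 1–2 → average rank (1+2)/2 = 1.5.
The 3 values of 581 occupy positions 5–7 → average rank 6.
The 2 values of 620 occupy positions 8–9 → average rank (8+9)/2 = 8.5.
Treatment values → pooled ranks: 440→3, 620→8.5, 581→6, 287→1.5, 581→6, 470→4
Rank sum = 3 + 8.5 + 6 + 1.5 + 6 + 4 = 29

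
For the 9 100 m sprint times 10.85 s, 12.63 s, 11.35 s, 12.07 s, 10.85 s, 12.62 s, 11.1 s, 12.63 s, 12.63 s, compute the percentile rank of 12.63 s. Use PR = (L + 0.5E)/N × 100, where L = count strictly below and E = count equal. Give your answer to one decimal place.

83.3

N = 9.
Strictly below 12.63: 6. Equal to 12.63: 3.
PR = (6 + 0.5·3)/9 × 100 = 83.3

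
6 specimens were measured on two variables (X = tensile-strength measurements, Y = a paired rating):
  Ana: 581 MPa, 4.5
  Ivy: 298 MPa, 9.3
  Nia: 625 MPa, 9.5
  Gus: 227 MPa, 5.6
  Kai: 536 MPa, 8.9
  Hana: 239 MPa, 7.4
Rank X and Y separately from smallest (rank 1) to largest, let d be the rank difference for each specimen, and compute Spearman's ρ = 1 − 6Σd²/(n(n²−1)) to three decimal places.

Ranks of variable 1: 5, 3, 6, 1, 4, 2
Ranks of variable 2: 1, 5, 6, 2, 4, 3
d = r₁ − r₂: 4, -2, 0, -1, 0, -1
d²: 16, 4, 0, 1, 0, 1; Σd² = 22
ρ = 1 − 6·22/(6·35) = 1 − 132/210 = 0.371

0.371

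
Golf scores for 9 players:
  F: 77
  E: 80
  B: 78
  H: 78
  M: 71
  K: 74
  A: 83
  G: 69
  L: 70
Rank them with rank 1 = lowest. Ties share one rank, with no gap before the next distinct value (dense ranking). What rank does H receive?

6

Sorted (ascending): 69, 70, 71, 74, 77, 78, 78, 80, 83
The 2 values of 78 share dense rank 6.
Remaining distinct values take the next consecutive integers.
H has value 78 → rank 6.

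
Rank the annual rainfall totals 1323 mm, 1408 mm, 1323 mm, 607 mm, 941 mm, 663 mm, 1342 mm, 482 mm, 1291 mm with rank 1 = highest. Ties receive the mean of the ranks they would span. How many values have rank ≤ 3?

2

Sorted (descending): 1408, 1342, 1323, 1323, 1291, 941, 663, 607, 482
The 2 values of 1323 occupy positions 3–4 → average rank (3+4)/2 = 3.5.
Ranks ≤ 3: {1, 2} → 2 values.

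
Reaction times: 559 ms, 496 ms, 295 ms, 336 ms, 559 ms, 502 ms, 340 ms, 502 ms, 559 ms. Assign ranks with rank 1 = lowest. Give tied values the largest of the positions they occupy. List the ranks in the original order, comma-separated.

9, 4, 1, 2, 9, 6, 3, 6, 9

Sorted (ascending): 295, 336, 340, 496, 502, 502, 559, 559, 559
The 2 values of 502 occupy positions 5–6 → each gets rank 6.
The 3 values of 559 occupy positions 7–9 → each gets rank 9.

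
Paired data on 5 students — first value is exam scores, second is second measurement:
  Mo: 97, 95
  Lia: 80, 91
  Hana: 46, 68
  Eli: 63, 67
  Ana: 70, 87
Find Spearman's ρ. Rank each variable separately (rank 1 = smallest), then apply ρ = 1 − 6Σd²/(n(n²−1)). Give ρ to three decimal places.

Ranks of variable 1: 5, 4, 1, 2, 3
Ranks of variable 2: 5, 4, 2, 1, 3
d = r₁ − r₂: 0, 0, -1, 1, 0
d²: 0, 0, 1, 1, 0; Σd² = 2
ρ = 1 − 6·2/(5·24) = 1 − 12/120 = 0.900

0.900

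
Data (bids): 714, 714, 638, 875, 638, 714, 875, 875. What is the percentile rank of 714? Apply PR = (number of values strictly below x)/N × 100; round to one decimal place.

25.0

N = 8.
Strictly below 714: 2. Equal to 714: 3.
PR = 2/8 × 100 = 25.0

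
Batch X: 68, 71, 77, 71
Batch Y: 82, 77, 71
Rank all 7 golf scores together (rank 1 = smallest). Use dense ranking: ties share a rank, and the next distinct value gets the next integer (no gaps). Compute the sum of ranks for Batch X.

Sorted (ascending): 68, 71, 71, 71, 77, 77, 82
The 3 values of 71 share dense rank 2.
The 2 values of 77 share dense rank 3.
Remaining distinct values take the next consecutive integers.
Batch X values → pooled ranks: 68→1, 71→2, 77→3, 71→2
Rank sum = 1 + 2 + 3 + 2 = 8

8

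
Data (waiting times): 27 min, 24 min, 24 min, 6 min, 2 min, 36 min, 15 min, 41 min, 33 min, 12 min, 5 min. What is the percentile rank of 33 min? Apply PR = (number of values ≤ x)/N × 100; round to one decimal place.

81.8

N = 11.
Strictly below 33: 8. Equal to 33: 1.
PR = 9/11 × 100 = 81.8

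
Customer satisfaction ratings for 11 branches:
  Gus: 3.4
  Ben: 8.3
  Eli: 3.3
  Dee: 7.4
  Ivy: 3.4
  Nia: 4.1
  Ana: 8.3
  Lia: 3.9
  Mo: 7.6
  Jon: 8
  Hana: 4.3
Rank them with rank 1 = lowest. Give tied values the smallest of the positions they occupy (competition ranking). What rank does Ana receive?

Sorted (ascending): 3.3, 3.4, 3.4, 3.9, 4.1, 4.3, 7.4, 7.6, 8, 8.3, 8.3
The 2 values of 3.4 occupy positions 2–3 → each gets rank 2.
The 2 values of 8.3 occupy positions 10–11 → each gets rank 10.
Ana has value 8.3 → rank 10.

10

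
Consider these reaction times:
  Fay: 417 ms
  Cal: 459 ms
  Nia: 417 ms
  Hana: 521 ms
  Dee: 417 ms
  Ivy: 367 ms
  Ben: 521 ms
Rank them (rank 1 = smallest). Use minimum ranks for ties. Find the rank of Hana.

6

Sorted (ascending): 367, 417, 417, 417, 459, 521, 521
The 3 values of 417 occupy positions 2–4 → each gets rank 2.
The 2 values of 521 occupy positions 6–7 → each gets rank 6.
Hana has value 521 ms → rank 6.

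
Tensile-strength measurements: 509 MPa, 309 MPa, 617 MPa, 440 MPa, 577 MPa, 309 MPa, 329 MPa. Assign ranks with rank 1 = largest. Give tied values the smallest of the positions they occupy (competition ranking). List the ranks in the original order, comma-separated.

Sorted (descending): 617, 577, 509, 440, 329, 309, 309
The 2 values of 309 occupy positions 6–7 → each gets rank 6.

3, 6, 1, 4, 2, 6, 5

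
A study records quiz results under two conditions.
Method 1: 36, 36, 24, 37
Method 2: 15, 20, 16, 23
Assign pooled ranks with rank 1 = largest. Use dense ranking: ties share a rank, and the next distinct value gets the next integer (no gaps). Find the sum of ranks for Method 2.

22

Sorted (descending): 37, 36, 36, 24, 23, 20, 16, 15
The 2 values of 36 share dense rank 2.
Remaining distinct values take the next consecutive integers.
Method 2 values → pooled ranks: 15→7, 20→5, 16→6, 23→4
Rank sum = 7 + 5 + 6 + 4 = 22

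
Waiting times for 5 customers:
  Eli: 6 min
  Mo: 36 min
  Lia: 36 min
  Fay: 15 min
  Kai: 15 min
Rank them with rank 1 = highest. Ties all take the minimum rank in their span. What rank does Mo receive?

1

Sorted (descending): 36, 36, 15, 15, 6
The 2 values of 36 occupy positions 1–2 → each gets rank 1.
The 2 values of 15 occupy positions 3–4 → each gets rank 3.
Mo has value 36 min → rank 1.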